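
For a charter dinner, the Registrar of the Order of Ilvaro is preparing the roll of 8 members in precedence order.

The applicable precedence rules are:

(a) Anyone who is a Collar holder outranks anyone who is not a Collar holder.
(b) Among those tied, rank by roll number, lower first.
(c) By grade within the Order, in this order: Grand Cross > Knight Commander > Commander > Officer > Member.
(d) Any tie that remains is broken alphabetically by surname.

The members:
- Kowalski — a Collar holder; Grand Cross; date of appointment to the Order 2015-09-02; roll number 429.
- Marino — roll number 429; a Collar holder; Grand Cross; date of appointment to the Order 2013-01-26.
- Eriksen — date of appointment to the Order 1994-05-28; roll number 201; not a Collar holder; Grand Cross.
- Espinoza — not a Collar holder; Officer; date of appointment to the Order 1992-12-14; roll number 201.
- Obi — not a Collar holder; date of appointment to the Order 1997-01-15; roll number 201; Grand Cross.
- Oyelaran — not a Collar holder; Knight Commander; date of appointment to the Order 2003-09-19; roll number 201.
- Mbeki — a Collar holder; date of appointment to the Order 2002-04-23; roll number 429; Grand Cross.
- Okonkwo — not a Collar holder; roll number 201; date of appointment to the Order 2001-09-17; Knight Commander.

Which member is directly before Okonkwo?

Obi

By the first rule: Kowalski, Marino and Mbeki (each a Collar holder); then Eriksen, Obi, Okonkwo, Oyelaran and Espinoza (each not a Collar holder).
Kowalski, Marino and Mbeki all have roll number 429, so the next rule applies.
Kowalski, Marino and Mbeki are each Grand Cross, so the next rule applies.
Among Kowalski, Marino and Mbeki, alphabetically by surname: Kowalski before Marino before Mbeki.
Eriksen, Obi, Okonkwo, Oyelaran and Espinoza all have roll number 201, so the next rule applies.
Among Eriksen, Obi, Okonkwo, Oyelaran and Espinoza, by grade within the Order: Eriksen and Obi (Grand Cross) before Okonkwo and Oyelaran (Knight Commander) before Espinoza (Officer).
Among Eriksen and Obi, alphabetically by surname: Eriksen before Obi.
Among Okonkwo and Oyelaran, alphabetically by surname: Okonkwo before Oyelaran.
Order: Kowalski, Marino, Mbeki, Eriksen, Obi, Okonkwo, Oyelaran, Espinoza.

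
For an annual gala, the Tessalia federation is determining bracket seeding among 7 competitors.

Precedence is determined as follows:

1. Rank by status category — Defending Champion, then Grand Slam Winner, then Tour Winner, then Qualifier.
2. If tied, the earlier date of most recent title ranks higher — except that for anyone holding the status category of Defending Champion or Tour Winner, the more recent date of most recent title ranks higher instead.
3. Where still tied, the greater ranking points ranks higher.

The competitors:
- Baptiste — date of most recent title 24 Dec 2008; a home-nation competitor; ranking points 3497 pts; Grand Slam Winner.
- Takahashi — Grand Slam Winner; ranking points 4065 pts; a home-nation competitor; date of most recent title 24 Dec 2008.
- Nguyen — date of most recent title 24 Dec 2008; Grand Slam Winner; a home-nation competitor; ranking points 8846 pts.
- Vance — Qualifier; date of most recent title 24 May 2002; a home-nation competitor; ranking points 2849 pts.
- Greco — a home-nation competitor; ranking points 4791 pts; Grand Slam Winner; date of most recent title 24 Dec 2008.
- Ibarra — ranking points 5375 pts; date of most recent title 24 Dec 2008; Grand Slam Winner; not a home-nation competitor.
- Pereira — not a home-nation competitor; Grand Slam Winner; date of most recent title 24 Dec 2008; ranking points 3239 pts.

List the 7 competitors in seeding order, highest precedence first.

By status category: Nguyen, Ibarra, Greco, Takahashi, Baptiste and Pereira (Grand Slam Winner); then Vance (Qualifier).
Nguyen, Ibarra, Greco, Takahashi, Baptiste and Pereira all have date of most recent title 24 Dec 2008, so the next rule applies.
Among Nguyen, Ibarra, Greco, Takahashi, Baptiste and Pereira, by ranking points (higher first): Nguyen (8846 pts) before Ibarra (5375 pts) before Greco (4791 pts) before Takahashi (4065 pts) before Baptiste (3497 pts) before Pereira (3239 pts).
Full order: Nguyen, Ibarra, Greco, Takahashi, Baptiste, Pereira, Vance.

Nguyen, Ibarra, Greco, Takahashi, Baptiste, Pereira, Vance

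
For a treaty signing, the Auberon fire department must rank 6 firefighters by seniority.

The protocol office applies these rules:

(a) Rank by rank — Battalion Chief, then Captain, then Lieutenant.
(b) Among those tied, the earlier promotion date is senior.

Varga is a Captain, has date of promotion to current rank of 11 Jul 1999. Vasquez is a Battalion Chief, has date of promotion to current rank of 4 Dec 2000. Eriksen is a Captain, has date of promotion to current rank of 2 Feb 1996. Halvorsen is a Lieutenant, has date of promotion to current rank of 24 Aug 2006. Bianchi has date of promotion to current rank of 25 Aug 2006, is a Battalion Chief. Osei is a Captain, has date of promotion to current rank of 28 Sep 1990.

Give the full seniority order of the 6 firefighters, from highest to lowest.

By rank: Vasquez and Bianchi (Battalion Chief); then Osei, Eriksen and Varga (Captain); then Halvorsen (Lieutenant).
Among Vasquez and Bianchi, by date of promotion to current rank (earlier first): Vasquez (4 Dec 2000) before Bianchi (25 Aug 2006).
Among Osei, Eriksen and Varga, by date of promotion to current rank (earlier first): Osei (28 Sep 1990) before Eriksen (2 Feb 1996) before Varga (11 Jul 1999).
Full order: Vasquez, Bianchi, Osei, Eriksen, Varga, Halvorsen.

Vasquez, Bianchi, Osei, Eriksen, Varga, Halvorsen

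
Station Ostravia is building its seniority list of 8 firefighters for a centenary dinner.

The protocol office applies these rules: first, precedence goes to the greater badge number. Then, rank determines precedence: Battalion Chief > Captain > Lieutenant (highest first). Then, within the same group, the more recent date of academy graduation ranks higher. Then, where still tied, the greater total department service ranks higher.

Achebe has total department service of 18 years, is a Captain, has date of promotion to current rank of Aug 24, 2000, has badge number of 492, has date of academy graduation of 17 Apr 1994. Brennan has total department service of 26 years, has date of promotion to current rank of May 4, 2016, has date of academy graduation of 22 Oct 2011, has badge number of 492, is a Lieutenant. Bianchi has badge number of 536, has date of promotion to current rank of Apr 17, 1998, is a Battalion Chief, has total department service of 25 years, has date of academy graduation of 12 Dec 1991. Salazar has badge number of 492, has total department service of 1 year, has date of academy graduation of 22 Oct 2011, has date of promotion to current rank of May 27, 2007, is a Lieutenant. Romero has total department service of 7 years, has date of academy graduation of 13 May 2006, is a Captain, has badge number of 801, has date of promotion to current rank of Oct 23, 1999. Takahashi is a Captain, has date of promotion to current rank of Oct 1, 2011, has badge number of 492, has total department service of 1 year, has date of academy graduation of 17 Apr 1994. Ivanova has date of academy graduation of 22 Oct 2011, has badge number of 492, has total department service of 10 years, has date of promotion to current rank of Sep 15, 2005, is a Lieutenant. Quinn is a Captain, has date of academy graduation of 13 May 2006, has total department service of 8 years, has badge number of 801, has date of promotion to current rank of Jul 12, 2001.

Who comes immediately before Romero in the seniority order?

By badge number (higher first): Quinn and Romero (both 801); then Bianchi (536); then Achebe, Takahashi, Brennan, Ivanova and Salazar (each 492).
Quinn and Romero are each Captain, so the next rule applies.
Quinn and Romero both have date of academy graduation 13 May 2006, so the next rule applies.
Among Quinn and Romero, by total department service (higher first): Quinn (8 years) before Romero (7 years).
Among Achebe, Takahashi, Brennan, Ivanova and Salazar, by rank: Achebe and Takahashi (Captain) before Brennan, Ivanova and Salazar (Lieutenant).
Achebe and Takahashi both have date of academy graduation 17 Apr 1994, so the next rule applies.
Among Achebe and Takahashi, by total department service (higher first): Achebe (18 years) before Takahashi (1 year).
Brennan, Ivanova and Salazar all have date of academy graduation 22 Oct 2011, so the next rule applies.
Among Brennan, Ivanova and Salazar, by total department service (higher first): Brennan (26 years) before Ivanova (10 years) before Salazar (1 year).
Order: Quinn, Romero, Bianchi, Achebe, Takahashi, Brennan, Ivanova, Salazar.

Quinn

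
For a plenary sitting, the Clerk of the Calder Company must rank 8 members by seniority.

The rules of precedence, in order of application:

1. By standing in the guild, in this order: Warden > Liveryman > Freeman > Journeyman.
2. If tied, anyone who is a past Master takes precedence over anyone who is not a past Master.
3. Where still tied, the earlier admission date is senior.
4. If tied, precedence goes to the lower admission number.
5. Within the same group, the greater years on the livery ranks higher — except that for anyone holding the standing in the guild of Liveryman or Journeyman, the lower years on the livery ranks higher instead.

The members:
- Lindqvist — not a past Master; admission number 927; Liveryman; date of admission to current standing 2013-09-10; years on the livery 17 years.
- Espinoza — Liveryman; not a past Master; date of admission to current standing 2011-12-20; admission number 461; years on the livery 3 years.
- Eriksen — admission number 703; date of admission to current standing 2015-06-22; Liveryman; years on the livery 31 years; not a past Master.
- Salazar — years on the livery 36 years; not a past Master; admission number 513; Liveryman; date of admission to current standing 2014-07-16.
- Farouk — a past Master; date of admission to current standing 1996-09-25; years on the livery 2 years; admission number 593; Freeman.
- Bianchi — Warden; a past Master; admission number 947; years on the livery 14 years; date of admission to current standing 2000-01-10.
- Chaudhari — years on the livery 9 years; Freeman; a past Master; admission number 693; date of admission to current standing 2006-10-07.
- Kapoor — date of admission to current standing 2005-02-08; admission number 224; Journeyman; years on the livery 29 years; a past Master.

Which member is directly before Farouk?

By standing in the guild: Bianchi (Warden); then Espinoza, Lindqvist, Salazar and Eriksen (Liveryman); then Farouk and Chaudhari (Freeman); then Kapoor (Journeyman).
Espinoza, Lindqvist, Salazar and Eriksen are each not a past Master, so the next rule applies.
Among Espinoza, Lindqvist, Salazar and Eriksen, by date of admission to current standing (earlier first): Espinoza (2011-12-20) before Lindqvist (2013-09-10) before Salazar (2014-07-16) before Eriksen (2015-06-22).
Farouk and Chaudhari are each a past Master, so the next rule applies.
Among Farouk and Chaudhari, by date of admission to current standing (earlier first): Farouk (1996-09-25) before Chaudhari (2006-10-07).
Order: Bianchi, Espinoza, Lindqvist, Salazar, Eriksen, Farouk, Chaudhari, Kapoor.

Eriksen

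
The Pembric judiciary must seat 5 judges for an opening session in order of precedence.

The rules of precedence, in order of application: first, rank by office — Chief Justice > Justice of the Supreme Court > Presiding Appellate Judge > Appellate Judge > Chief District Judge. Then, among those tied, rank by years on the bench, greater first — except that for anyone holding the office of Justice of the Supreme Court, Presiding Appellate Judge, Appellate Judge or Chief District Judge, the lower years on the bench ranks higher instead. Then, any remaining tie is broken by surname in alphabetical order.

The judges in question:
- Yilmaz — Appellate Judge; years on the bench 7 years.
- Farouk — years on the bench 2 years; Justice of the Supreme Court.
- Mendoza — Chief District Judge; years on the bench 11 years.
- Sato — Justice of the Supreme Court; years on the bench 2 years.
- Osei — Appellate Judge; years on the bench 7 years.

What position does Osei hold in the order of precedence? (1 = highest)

By office: Farouk and Sato (Justice of the Supreme Court); then Osei and Yilmaz (Appellate Judge); then Mendoza (Chief District Judge).
Farouk and Sato both have years on the bench 2 years, so the next rule applies.
Among Farouk and Sato, alphabetically by surname: Farouk before Sato.
Osei and Yilmaz both have years on the bench 7 years, so the next rule applies.
Among Osei and Yilmaz, alphabetically by surname: Osei before Yilmaz.
Order: Farouk, Sato, Osei, Yilmaz, Mendoza. So position 3.

3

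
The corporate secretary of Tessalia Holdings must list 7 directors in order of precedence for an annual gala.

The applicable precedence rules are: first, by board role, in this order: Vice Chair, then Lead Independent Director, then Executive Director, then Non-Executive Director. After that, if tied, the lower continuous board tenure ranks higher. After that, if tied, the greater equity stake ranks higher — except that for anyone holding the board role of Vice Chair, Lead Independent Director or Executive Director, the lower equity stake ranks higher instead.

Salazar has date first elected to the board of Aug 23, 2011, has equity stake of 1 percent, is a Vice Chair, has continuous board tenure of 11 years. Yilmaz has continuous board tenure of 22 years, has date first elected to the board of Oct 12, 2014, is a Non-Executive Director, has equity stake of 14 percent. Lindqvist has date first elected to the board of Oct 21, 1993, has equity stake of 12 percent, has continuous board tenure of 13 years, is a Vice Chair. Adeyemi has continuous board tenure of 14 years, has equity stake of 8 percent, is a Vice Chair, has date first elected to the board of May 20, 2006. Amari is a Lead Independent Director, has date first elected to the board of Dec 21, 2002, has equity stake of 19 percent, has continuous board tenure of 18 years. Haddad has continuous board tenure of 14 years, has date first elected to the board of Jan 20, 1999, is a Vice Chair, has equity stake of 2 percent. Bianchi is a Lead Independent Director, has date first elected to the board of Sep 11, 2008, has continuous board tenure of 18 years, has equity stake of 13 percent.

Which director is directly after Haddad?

Adeyemi

By board role: Salazar, Lindqvist, Haddad and Adeyemi (Vice Chair); then Bianchi and Amari (Lead Independent Director); then Yilmaz (Non-Executive Director).
Among Salazar, Lindqvist, Haddad and Adeyemi, by continuous board tenure (lower first): Salazar (11 years) before Lindqvist (13 years) before Haddad and Adeyemi (14 years).
Among Haddad and Adeyemi, by equity stake (lower first) (reversed rule for this group): Haddad (2 percent) before Adeyemi (8 percent).
Bianchi and Amari both have continuous board tenure 18 years, so the next rule applies.
Among Bianchi and Amari, by equity stake (lower first) (reversed rule for this group): Bianchi (13 percent) before Amari (19 percent).
Order: Salazar, Lindqvist, Haddad, Adeyemi, Bianchi, Amari, Yilmaz.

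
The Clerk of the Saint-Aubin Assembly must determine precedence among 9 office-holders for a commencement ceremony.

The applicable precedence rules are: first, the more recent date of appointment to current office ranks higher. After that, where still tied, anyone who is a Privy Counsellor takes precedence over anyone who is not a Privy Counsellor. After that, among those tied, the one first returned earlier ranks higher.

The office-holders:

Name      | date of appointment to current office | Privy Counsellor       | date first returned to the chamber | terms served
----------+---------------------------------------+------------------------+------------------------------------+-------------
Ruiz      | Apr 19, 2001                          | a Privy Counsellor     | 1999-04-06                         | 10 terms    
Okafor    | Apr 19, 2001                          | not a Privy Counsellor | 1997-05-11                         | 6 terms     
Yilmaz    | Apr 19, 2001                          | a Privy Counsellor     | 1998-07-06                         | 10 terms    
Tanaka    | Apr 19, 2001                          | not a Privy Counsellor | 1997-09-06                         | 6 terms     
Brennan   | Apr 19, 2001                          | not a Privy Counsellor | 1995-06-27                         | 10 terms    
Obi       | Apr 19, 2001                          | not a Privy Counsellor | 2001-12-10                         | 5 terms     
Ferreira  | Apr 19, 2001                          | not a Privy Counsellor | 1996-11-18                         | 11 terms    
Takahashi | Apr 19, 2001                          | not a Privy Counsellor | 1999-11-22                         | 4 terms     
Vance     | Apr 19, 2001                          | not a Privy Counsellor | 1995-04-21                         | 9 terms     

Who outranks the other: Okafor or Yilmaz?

Yilmaz

By date of appointment to current office (later first): Yilmaz, Ruiz, Vance, Brennan, Ferreira, Okafor, Tanaka, Takahashi and Obi (each Apr 19, 2001).
Among Yilmaz, Ruiz, Vance, Brennan, Ferreira, Okafor, Tanaka, Takahashi and Obi, a Privy Counsellor before not a Privy Counsellor: Yilmaz and Ruiz (a Privy Counsellor) before Vance, Brennan, Ferreira, Okafor, Tanaka, Takahashi and Obi (not a Privy Counsellor).
Among Yilmaz and Ruiz, by date first returned to the chamber (earlier first): Yilmaz (1998-07-06) before Ruiz (1999-04-06).
Among Vance, Brennan, Ferreira, Okafor, Tanaka, Takahashi and Obi, by date first returned to the chamber (earlier first): Vance (1995-04-21) before Brennan (1995-06-27) before Ferreira (1996-11-18) before Okafor (1997-05-11) before Tanaka (1997-09-06) before Takahashi (1999-11-22) before Obi (2001-12-10).
So Yilmaz takes precedence.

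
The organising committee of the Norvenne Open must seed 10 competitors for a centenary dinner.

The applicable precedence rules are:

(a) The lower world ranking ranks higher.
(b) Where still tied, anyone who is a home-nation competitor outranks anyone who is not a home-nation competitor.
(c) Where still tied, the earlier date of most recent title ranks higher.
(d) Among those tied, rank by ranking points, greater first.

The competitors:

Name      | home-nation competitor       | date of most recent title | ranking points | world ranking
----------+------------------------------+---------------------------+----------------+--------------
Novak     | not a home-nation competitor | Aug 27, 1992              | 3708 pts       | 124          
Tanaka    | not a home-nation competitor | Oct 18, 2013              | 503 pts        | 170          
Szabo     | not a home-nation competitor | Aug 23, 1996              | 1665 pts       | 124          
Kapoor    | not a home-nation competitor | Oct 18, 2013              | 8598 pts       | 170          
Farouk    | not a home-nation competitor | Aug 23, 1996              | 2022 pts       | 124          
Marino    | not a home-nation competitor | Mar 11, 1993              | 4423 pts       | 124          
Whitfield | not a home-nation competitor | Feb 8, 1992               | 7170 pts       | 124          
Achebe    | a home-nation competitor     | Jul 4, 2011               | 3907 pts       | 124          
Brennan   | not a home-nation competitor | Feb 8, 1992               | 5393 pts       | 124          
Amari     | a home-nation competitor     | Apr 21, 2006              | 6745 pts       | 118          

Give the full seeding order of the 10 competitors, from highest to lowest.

Amari, Achebe, Whitfield, Brennan, Novak, Marino, Farouk, Szabo, Kapoor, Tanaka

By world ranking (lower first): Amari (118); then Achebe, Whitfield, Brennan, Novak, Marino, Farouk and Szabo (each 124); then Kapoor and Tanaka (both 170).
Among Achebe, Whitfield, Brennan, Novak, Marino, Farouk and Szabo, a home-nation competitor before not a home-nation competitor: Achebe (a home-nation competitor) before Whitfield, Brennan, Novak, Marino, Farouk and Szabo (not a home-nation competitor).
Among Whitfield, Brennan, Novak, Marino, Farouk and Szabo, by date of most recent title (earlier first): Whitfield and Brennan (Feb 8, 1992) before Novak (Aug 27, 1992) before Marino (Mar 11, 1993) before Farouk and Szabo (Aug 23, 1996).
Among Whitfield and Brennan, by ranking points (higher first): Whitfield (7170 pts) before Brennan (5393 pts).
Among Farouk and Szabo, by ranking points (higher first): Farouk (2022 pts) before Szabo (1665 pts).
Kapoor and Tanaka are each not a home-nation competitor, so the next rule applies.
Kapoor and Tanaka both have date of most recent title Oct 18, 2013, so the next rule applies.
Among Kapoor and Tanaka, by ranking points (higher first): Kapoor (8598 pts) before Tanaka (503 pts).
Full order: Amari, Achebe, Whitfield, Brennan, Novak, Marino, Farouk, Szabo, Kapoor, Tanaka.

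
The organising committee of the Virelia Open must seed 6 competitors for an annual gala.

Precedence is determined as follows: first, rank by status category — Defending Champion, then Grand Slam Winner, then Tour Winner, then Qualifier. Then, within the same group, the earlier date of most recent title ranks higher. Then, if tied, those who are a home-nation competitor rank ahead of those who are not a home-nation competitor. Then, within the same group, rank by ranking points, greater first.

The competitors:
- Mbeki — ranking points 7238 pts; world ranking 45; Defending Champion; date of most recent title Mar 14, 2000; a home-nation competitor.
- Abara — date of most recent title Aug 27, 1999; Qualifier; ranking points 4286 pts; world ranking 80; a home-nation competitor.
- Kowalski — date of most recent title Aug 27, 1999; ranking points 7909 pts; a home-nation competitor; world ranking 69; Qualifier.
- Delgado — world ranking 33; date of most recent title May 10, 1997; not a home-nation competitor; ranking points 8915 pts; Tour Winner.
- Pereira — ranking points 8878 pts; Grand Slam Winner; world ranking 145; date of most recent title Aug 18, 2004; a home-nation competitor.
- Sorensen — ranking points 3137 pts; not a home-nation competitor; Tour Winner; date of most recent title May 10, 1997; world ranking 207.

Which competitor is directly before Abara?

By status category: Mbeki (Defending Champion); then Pereira (Grand Slam Winner); then Delgado and Sorensen (Tour Winner); then Kowalski and Abara (Qualifier).
Delgado and Sorensen both have date of most recent title May 10, 1997, so the next rule applies.
Delgado and Sorensen are each not a home-nation competitor, so the next rule applies.
Among Delgado and Sorensen, by ranking points (higher first): Delgado (8915 pts) before Sorensen (3137 pts).
Kowalski and Abara both have date of most recent title Aug 27, 1999, so the next rule applies.
Kowalski and Abara are each a home-nation competitor, so the next rule applies.
Among Kowalski and Abara, by ranking points (higher first): Kowalski (7909 pts) before Abara (4286 pts).
Order: Mbeki, Pereira, Delgado, Sorensen, Kowalski, Abara.

Kowalski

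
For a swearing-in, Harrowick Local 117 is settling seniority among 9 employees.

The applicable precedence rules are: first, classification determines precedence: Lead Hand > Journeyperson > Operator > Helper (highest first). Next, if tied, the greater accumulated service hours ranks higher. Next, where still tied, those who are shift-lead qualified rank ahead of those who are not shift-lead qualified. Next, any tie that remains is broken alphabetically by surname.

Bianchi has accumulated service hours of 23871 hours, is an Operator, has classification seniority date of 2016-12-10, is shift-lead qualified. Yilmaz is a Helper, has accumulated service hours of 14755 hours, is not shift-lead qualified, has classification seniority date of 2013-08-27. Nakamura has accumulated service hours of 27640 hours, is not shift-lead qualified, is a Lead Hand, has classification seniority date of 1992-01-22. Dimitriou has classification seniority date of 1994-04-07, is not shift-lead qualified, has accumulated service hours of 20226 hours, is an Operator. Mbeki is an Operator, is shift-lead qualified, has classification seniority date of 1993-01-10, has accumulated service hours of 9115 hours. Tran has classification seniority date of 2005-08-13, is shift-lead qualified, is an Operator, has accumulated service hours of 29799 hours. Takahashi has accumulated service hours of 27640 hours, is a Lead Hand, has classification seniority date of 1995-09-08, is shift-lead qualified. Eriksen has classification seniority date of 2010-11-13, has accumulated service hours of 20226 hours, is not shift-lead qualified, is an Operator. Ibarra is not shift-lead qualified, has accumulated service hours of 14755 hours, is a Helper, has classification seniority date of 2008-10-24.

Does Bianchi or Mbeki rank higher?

Bianchi

By classification: Takahashi and Nakamura (Lead Hand); then Tran, Bianchi, Dimitriou, Eriksen and Mbeki (Operator); then Ibarra and Yilmaz (Helper).
Takahashi and Nakamura both have accumulated service hours 27640 hours, so the next rule applies.
Among Takahashi and Nakamura, shift-lead qualified before not shift-lead qualified: Takahashi (shift-lead qualified) before Nakamura (not shift-lead qualified).
Among Tran, Bianchi, Dimitriou, Eriksen and Mbeki, by accumulated service hours (higher first): Tran (29799 hours) before Bianchi (23871 hours) before Dimitriou and Eriksen (20226 hours) before Mbeki (9115 hours).
Dimitriou and Eriksen are each not shift-lead qualified, so the next rule applies.
Among Dimitriou and Eriksen, alphabetically by surname: Dimitriou before Eriksen.
Ibarra and Yilmaz both have accumulated service hours 14755 hours, so the next rule applies.
Ibarra and Yilmaz are each not shift-lead qualified, so the next rule applies.
Among Ibarra and Yilmaz, alphabetically by surname: Ibarra before Yilmaz.
So Bianchi takes precedence.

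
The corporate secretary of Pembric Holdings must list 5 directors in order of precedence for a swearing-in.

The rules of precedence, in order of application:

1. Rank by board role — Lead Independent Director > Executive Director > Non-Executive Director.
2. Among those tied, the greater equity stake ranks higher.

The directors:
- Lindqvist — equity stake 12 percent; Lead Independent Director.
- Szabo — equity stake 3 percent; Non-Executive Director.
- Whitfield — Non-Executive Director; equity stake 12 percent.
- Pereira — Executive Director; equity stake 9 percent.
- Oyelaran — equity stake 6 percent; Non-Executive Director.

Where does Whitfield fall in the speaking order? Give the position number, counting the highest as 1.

By board role: Lindqvist (Lead Independent Director); then Pereira (Executive Director); then Whitfield, Oyelaran and Szabo (Non-Executive Director).
Among Whitfield, Oyelaran and Szabo, by equity stake (higher first): Whitfield (12 percent) before Oyelaran (6 percent) before Szabo (3 percent).
Order: Lindqvist, Pereira, Whitfield, Oyelaran, Szabo. So position 3.

3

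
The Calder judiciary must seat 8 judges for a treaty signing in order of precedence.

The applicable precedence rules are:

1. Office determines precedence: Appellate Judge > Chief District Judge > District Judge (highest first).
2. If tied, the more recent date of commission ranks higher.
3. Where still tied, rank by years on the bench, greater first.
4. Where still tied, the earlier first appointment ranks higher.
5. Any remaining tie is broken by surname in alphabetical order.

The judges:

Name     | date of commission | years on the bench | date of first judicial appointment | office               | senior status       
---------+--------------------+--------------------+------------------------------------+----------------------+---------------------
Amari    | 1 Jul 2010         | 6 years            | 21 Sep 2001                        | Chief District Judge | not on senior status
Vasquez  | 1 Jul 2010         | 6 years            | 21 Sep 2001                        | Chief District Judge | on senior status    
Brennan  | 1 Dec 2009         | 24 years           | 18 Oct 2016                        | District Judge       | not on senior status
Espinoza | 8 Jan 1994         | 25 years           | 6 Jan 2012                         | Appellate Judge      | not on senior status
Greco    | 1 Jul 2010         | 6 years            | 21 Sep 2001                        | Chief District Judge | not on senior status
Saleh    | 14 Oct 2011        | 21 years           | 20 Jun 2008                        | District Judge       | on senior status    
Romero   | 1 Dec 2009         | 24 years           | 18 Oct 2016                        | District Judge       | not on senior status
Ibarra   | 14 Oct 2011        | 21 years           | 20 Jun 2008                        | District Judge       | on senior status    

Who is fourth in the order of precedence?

By office: Espinoza (Appellate Judge); then Amari, Greco and Vasquez (Chief District Judge); then Ibarra, Saleh, Brennan and Romero (District Judge).
Amari, Greco and Vasquez all have date of commission 1 Jul 2010, so the next rule applies.
Amari, Greco and Vasquez all have years on the bench 6 years, so the next rule applies.
Amari, Greco and Vasquez all have date of first judicial appointment 21 Sep 2001, so the next rule applies.
Among Amari, Greco and Vasquez, alphabetically by surname: Amari before Greco before Vasquez.
Among Ibarra, Saleh, Brennan and Romero, by date of commission (later first): Ibarra and Saleh (14 Oct 2011) before Brennan and Romero (1 Dec 2009).
Ibarra and Saleh both have years on the bench 21 years, so the next rule applies.
Ibarra and Saleh both have date of first judicial appointment 20 Jun 2008, so the next rule applies.
Among Ibarra and Saleh, alphabetically by surname: Ibarra before Saleh.
Brennan and Romero both have years on the bench 24 years, so the next rule applies.
Brennan and Romero both have date of first judicial appointment 18 Oct 2016, so the next rule applies.
Among Brennan and Romero, alphabetically by surname: Brennan before Romero.
Order: Espinoza, Amari, Greco, Vasquez, Ibarra, Saleh, Brennan, Romero.

Vasquez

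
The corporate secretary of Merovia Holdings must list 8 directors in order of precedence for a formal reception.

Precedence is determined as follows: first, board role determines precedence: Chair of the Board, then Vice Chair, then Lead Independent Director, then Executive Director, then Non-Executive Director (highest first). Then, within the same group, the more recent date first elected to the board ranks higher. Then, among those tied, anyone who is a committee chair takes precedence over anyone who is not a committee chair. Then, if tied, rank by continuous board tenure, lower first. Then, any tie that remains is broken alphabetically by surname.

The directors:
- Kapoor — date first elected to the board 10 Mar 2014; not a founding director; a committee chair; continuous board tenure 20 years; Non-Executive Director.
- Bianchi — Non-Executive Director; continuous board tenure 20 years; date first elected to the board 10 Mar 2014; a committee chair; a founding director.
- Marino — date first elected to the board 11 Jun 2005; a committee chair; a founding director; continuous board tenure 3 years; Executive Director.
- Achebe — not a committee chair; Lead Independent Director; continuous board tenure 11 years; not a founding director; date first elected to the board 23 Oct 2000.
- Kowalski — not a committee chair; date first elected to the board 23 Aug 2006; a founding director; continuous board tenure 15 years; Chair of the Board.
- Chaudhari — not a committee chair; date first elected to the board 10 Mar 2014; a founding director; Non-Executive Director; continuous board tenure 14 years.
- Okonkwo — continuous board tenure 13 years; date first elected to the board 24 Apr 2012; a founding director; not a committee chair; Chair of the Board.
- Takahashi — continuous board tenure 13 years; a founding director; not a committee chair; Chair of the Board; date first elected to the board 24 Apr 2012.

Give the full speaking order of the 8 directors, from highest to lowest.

By board role: Okonkwo, Takahashi and Kowalski (Chair of the Board); then Achebe (Lead Independent Director); then Marino (Executive Director); then Bianchi, Kapoor and Chaudhari (Non-Executive Director).
Among Okonkwo, Takahashi and Kowalski, by date first elected to the board (later first): Okonkwo and Takahashi (24 Apr 2012) before Kowalski (23 Aug 2006).
Okonkwo and Takahashi are each not a committee chair, so the next rule applies.
Okonkwo and Takahashi both have continuous board tenure 13 years, so the next rule applies.
Among Okonkwo and Takahashi, alphabetically by surname: Okonkwo before Takahashi.
Bianchi, Kapoor and Chaudhari all have date first elected to the board 10 Mar 2014, so the next rule applies.
Among Bianchi, Kapoor and Chaudhari, a committee chair before not a committee chair: Bianchi and Kapoor (a committee chair) before Chaudhari (not a committee chair).
Bianchi and Kapoor both have continuous board tenure 20 years, so the next rule applies.
Among Bianchi and Kapoor, alphabetically by surname: Bianchi before Kapoor.
Full order: Okonkwo, Takahashi, Kowalski, Achebe, Marino, Bianchi, Kapoor, Chaudhari.

Okonkwo, Takahashi, Kowalski, Achebe, Marino, Bianchi, Kapoor, Chaudhari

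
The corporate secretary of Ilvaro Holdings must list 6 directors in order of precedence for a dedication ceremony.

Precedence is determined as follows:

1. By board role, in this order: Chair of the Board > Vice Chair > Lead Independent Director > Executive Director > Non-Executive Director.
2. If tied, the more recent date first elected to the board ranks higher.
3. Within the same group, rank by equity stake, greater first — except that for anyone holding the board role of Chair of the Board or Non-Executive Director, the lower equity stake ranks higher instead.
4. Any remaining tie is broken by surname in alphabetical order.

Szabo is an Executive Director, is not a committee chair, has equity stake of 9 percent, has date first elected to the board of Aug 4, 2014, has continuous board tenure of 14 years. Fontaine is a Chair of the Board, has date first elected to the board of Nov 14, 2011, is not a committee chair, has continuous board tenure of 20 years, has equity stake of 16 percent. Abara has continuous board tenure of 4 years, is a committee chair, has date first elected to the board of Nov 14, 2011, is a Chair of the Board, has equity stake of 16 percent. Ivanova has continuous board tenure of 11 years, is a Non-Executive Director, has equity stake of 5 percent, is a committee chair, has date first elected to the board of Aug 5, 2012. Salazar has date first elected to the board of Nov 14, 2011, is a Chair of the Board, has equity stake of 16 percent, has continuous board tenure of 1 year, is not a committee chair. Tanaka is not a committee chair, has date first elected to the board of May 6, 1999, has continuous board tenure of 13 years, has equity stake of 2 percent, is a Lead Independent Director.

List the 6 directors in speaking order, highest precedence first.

By board role: Abara, Fontaine and Salazar (Chair of the Board); then Tanaka (Lead Independent Director); then Szabo (Executive Director); then Ivanova (Non-Executive Director).
Abara, Fontaine and Salazar all have date first elected to the board Nov 14, 2011, so the next rule applies.
Abara, Fontaine and Salazar all have equity stake 16 percent, so the next rule applies.
Among Abara, Fontaine and Salazar, alphabetically by surname: Abara before Fontaine before Salazar.
Full order: Abara, Fontaine, Salazar, Tanaka, Szabo, Ivanova.

Abara, Fontaine, Salazar, Tanaka, Szabo, Ivanova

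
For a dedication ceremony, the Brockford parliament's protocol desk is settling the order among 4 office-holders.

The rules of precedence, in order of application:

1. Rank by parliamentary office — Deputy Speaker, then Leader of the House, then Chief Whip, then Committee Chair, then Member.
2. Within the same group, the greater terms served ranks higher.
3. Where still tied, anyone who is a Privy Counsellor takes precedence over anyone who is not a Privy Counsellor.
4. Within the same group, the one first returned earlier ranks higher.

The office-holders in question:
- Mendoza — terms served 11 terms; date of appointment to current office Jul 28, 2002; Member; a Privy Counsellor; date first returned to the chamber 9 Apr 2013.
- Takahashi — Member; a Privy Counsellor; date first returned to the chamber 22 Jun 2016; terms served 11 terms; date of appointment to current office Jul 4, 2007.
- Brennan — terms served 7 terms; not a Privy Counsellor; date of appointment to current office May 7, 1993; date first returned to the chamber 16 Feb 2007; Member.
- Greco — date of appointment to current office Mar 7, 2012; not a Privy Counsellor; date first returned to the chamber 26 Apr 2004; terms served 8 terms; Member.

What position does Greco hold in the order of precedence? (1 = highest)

3

By parliamentary office: Mendoza, Takahashi, Greco and Brennan (Member).
Among Mendoza, Takahashi, Greco and Brennan, by terms served (higher first): Mendoza and Takahashi (11 terms) before Greco (8 terms) before Brennan (7 terms).
Mendoza and Takahashi are each a Privy Counsellor, so the next rule applies.
Among Mendoza and Takahashi, by date first returned to the chamber (earlier first): Mendoza (9 Apr 2013) before Takahashi (22 Jun 2016).
Order: Mendoza, Takahashi, Greco, Brennan. So position 3.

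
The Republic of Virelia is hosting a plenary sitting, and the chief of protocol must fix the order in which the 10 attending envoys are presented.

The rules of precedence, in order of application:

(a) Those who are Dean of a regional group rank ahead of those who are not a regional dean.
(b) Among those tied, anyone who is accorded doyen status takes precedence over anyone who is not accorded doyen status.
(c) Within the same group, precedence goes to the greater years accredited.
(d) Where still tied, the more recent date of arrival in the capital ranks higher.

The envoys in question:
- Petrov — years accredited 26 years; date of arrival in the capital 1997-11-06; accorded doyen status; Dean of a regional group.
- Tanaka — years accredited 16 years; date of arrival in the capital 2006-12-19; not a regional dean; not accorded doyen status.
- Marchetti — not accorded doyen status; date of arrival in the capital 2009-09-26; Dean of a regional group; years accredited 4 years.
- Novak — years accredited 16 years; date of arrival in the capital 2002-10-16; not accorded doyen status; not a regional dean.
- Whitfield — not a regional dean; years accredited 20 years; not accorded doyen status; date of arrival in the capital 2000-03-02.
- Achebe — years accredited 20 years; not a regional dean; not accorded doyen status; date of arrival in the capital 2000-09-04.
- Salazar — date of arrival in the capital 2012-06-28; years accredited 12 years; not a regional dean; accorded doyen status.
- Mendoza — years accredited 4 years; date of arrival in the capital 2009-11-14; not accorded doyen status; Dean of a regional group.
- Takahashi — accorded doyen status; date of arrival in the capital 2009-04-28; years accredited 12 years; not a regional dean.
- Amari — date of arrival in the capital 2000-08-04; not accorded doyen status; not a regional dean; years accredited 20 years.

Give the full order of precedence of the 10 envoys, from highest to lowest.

By the first rule: Petrov, Mendoza and Marchetti (each Dean of a regional group); then Salazar, Takahashi, Achebe, Amari, Whitfield, Tanaka and Novak (each not a regional dean).
Among Petrov, Mendoza and Marchetti, accorded doyen status before not accorded doyen status: Petrov (accorded doyen status) before Mendoza and Marchetti (not accorded doyen status).
Mendoza and Marchetti both have years accredited 4 years, so the next rule applies.
Among Mendoza and Marchetti, by date of arrival in the capital (later first): Mendoza (2009-11-14) before Marchetti (2009-09-26).
Among Salazar, Takahashi, Achebe, Amari, Whitfield, Tanaka and Novak, accorded doyen status before not accorded doyen status: Salazar and Takahashi (accorded doyen status) before Achebe, Amari, Whitfield, Tanaka and Novak (not accorded doyen status).
Salazar and Takahashi both have years accredited 12 years, so the next rule applies.
Among Salazar and Takahashi, by date of arrival in the capital (later first): Salazar (2012-06-28) before Takahashi (2009-04-28).
Among Achebe, Amari, Whitfield, Tanaka and Novak, by years accredited (higher first): Achebe, Amari and Whitfield (20 years) before Tanaka and Novak (16 years).
Among Achebe, Amari and Whitfield, by date of arrival in the capital (later first): Achebe (2000-09-04) before Amari (2000-08-04) before Whitfield (2000-03-02).
Among Tanaka and Novak, by date of arrival in the capital (later first): Tanaka (2006-12-19) before Novak (2002-10-16).
Full order: Petrov, Mendoza, Marchetti, Salazar, Takahashi, Achebe, Amari, Whitfield, Tanaka, Novak.

Petrov, Mendoza, Marchetti, Salazar, Takahashi, Achebe, Amari, Whitfield, Tanaka, Novak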